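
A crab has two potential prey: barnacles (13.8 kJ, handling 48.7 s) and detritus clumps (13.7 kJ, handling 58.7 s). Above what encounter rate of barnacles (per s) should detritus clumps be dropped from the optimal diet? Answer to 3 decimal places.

Drop detritus clumps once their profitability E₂/h₂ falls below the rate achievable on barnacles alone: E₂/h₂ = λE₁/(1 + λh₁).
Solve for λ: λE₁h₂ = E₂(1 + λh₁) → λ(E₁h₂ − E₂h₁) = E₂ → λ = E₂/(E₁h₂ − E₂h₁).
λ = 13.7/(13.8×58.7 − 13.7×48.7) = 13.7/142.9 = 0.09589 per s.

0.096 per s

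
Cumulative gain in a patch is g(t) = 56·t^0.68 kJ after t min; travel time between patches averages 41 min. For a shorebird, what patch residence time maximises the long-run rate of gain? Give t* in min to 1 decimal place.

Maximise g(t)/(T+t): set derivative to zero → g'(t)(T+t) = g(t).
g'(t) = 0.68·56·t^-0.32. Setting 0.68·56·t^-0.32 = 56·t^0.68/(41+t) gives 0.68(41+t) = t, so 0.32·t = 0.68×41.
t* = 0.68×41/0.32 = 87.13 min.

87.1 min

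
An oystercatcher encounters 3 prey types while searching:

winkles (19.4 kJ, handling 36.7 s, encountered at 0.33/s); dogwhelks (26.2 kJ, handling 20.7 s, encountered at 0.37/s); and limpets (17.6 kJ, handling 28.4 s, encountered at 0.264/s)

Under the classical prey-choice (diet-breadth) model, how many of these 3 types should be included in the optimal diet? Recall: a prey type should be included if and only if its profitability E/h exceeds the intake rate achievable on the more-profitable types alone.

Rank by E/h (kJ/s): dogwhelks 1.27, limpets 0.62, winkles 0.529. Include each in turn until the next type's E/h falls below the running intake rate.
Rate on top 1: 1.12. limpets: 0.62 < 1.12 → exclude; stop.
Optimal diet: dogwhelks — 1 of 3 types.

1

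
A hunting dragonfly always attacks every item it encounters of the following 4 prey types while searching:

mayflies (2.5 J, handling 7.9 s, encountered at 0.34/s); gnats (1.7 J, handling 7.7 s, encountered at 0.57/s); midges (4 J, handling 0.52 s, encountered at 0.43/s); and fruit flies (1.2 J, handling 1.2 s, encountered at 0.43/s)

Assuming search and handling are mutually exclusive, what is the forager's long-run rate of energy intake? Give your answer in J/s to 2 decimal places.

Energy encountered per unit search time: 0.34×2.5 + 0.57×1.7 + 0.43×4 + 0.43×1.2 = 4.055 J/s.
Handling time per unit search time: 0.34×7.9 + 0.57×7.7 + 0.43×0.52 + 0.43×1.2 = 7.815.
Rate = 4.055/(1 + 7.815) = 0.46 J/s.

0.46 J/s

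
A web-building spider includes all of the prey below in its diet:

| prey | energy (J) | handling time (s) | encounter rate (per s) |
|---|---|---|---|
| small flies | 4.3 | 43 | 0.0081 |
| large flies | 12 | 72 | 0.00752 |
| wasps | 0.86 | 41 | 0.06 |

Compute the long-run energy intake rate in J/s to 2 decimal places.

R = Σλ_iE_i / (1 + Σλ_ih_i)
Numerator: 0.0081×4.3 + 0.00752×12 + 0.06×0.86 = 0.1767
Denominator: 1 + 0.0081×43 + 0.00752×72 + 0.06×41 = 4.35
R = 0.1767/4.35 = 0.04062 J/s

0.04 J/s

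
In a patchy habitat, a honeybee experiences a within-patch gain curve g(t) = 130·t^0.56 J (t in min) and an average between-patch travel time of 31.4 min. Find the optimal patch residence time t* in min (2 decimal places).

39.96 min

By the marginal value theorem, leave when the instantaneous gain rate g'(t) equals the habitat-wide average g(t)/(T + t).
g'(t) = 0.56·130·t^-0.44. Setting 0.56·130·t^-0.44 = 130·t^0.56/(31.4+t) gives 0.56(31.4+t) = t, so 0.44·t = 0.56×31.4.
t* = 0.56×31.4/0.44 = 39.96 min.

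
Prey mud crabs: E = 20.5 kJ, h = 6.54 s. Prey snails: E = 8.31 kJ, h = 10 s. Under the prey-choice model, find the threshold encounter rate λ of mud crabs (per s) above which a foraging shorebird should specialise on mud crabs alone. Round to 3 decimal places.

0.055 per s

Drop snails once their profitability E₂/h₂ falls below the rate achievable on mud crabs alone: E₂/h₂ = λE₁/(1 + λh₁).
Solve for λ: λE₁h₂ = E₂(1 + λh₁) → λ(E₁h₂ − E₂h₁) = E₂ → λ = E₂/(E₁h₂ − E₂h₁).
λ = 8.31/(20.5×10 − 8.31×6.54) = 8.31/150.7 = 0.05516 per s.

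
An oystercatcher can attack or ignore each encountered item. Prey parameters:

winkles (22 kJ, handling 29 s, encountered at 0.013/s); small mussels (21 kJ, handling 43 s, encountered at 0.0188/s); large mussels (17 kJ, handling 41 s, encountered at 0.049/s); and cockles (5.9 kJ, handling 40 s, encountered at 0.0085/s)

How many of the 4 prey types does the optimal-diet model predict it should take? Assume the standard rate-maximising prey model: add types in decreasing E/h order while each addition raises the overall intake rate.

E/h in descending order: winkles 0.759, small mussels 0.488, large mussels 0.415, cockles 0.148 kJ/s. The optimal diet is the largest prefix of this list for which every included type satisfies E_i/h_i > R on the types above it.
Rate on top 1: 0.2077. small mussels: 0.488 > 0.2077 → include.
Rate on top 2: 0.3115. large mussels: 0.415 > 0.3115 → include.
Rate on top 3: 0.3609. cockles: 0.148 < 0.3609 → exclude; stop.
Optimal diet: winkles, small mussels, large mussels — 3 of 4 types.

3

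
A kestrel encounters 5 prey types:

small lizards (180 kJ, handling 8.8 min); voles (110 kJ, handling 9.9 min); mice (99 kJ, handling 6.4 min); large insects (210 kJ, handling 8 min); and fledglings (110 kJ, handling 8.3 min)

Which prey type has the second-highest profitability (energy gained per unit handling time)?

small lizards

Profitability E/h (kJ/min): small lizards = 180/8.8 = 20.5, voles = 110/9.9 = 11.1, mice = 99/6.4 = 15.5, large insects = 210/8 = 26.2, fledglings = 110/8.3 = 13.3.
Ranked: large insects > small lizards > mice > fledglings > voles.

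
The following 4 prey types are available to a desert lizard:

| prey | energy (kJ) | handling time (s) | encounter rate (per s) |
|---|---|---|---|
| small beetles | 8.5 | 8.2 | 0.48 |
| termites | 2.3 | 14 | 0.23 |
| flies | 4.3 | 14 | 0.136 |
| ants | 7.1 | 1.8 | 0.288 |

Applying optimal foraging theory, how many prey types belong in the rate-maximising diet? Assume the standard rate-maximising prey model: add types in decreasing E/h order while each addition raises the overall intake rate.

1

Profitabilities (E/h, kJ/s): ants 3.94, small beetles 1.04, flies 0.307, termites 0.164. Add prey in this order while the next type's profitability exceeds the intake rate on those already taken.
Rate on top 1: 1.347. small beetles: 1.04 < 1.347 → exclude; stop.
Optimal diet: ants — 1 of 4 types.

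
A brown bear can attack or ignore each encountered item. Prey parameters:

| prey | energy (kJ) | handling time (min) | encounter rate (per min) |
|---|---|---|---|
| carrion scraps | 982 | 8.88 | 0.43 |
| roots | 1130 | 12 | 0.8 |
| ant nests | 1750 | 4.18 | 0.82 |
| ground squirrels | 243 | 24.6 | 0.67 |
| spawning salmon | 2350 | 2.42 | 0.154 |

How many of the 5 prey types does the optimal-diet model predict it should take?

Profitabilities (E/h, kJ/min): spawning salmon 971, ant nests 419, carrion scraps 111, roots 94.2, ground squirrels 9.88. Add prey in this order while the next type's profitability exceeds the intake rate on those already taken.
Rate on top 1: 263.6. ant nests: 419 > 263.6 → include.
Rate on top 2: 374.3. carrion scraps: 111 < 374.3 → exclude; stop.
Optimal diet: spawning salmon, ant nests — 2 of 5 types.

2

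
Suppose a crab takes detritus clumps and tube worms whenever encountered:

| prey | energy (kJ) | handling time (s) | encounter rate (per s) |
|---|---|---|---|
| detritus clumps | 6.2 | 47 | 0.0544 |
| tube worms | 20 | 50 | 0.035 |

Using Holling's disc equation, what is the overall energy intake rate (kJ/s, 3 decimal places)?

R = Σλ_iE_i / (1 + Σλ_ih_i)
Numerator: 0.0544×6.2 + 0.035×20 = 1.037
Denominator: 1 + 0.0544×47 + 0.035×50 = 5.307
R = 1.037/5.307 = 0.1955 kJ/s

0.195 kJ/s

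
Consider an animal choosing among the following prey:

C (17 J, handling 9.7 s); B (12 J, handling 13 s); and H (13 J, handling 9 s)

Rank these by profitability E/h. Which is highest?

In descending order of E/h:
C: 17/9.7 = 1.75 J/s
H: 13/9 = 1.44 J/s
B: 12/13 = 0.923 J/s

C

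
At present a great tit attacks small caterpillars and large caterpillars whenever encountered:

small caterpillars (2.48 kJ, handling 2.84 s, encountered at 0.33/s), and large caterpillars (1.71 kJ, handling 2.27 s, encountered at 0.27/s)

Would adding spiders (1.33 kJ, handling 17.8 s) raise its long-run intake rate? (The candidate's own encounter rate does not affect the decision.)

No

Current rate: (0.33×2.48 + 0.27×1.71)/(1 + 0.33×2.84 + 0.27×2.27) = 0.502 kJ/s.
Profitability of spiders: 1.33/17.8 = 0.07472 kJ/s.
Since 0.07472 < R, time spent handling spiders is better spent searching.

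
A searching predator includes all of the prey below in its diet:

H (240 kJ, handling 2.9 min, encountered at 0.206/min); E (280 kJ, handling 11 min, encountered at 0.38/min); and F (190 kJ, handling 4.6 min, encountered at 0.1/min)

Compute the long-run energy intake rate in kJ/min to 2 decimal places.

R = Σλ_iE_i / (1 + Σλ_ih_i)
Numerator: 0.206×240 + 0.38×280 + 0.1×190 = 174.8
Denominator: 1 + 0.206×2.9 + 0.38×11 + 0.1×4.6 = 6.237
R = 174.8/6.237 = 28.03 kJ/min

28.03 kJ/min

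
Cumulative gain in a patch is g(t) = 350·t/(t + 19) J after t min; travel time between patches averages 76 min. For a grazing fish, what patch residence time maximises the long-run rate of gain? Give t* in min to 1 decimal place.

38.0 min

Optimal t* satisfies g'(t*) = g(t*)/(T + t*).
g'(t) = 350·19/(t + 19)². Setting 350·19/(t+19)² = 350t/[(t+19)(76+t)] gives 19(76+t) = t(t+19), so t² = 19×76 = 1444.
t* = √1444 = 38 min.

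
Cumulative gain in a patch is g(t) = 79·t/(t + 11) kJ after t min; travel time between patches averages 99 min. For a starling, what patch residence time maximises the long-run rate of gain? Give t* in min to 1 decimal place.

By the marginal value theorem, leave when the instantaneous gain rate g'(t) equals the habitat-wide average g(t)/(T + t).
g'(t) = 79·11/(t + 11)². Setting 79·11/(t+11)² = 79t/[(t+11)(99+t)] gives 11(99+t) = t(t+11), so t² = 11×99 = 1089.
t* = √1089 = 33 min.

33.0 min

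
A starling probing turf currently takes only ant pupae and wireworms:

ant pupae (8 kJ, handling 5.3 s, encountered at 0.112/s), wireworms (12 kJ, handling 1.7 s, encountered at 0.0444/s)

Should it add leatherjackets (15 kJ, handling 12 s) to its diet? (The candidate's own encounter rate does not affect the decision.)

Yes

Current rate: (0.112×8 + 0.0444×12)/(1 + 0.112×5.3 + 0.0444×1.7) = 0.856 kJ/s.
leatherjackets: E/h = 15/12 = 1.25 kJ/s.
Since 1.25 > R, including leatherjackets increases the long-run rate.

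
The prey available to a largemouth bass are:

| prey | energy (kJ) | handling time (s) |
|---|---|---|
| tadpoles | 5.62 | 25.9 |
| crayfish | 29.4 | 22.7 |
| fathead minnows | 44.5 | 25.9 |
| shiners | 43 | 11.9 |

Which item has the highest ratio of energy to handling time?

Profitability E/h (kJ/s): tadpoles = 5.62/25.9 = 0.217, crayfish = 29.4/22.7 = 1.3, fathead minnows = 44.5/25.9 = 1.72, shiners = 43/11.9 = 3.61.
Ranked: shiners > fathead minnows > crayfish > tadpoles.

shiners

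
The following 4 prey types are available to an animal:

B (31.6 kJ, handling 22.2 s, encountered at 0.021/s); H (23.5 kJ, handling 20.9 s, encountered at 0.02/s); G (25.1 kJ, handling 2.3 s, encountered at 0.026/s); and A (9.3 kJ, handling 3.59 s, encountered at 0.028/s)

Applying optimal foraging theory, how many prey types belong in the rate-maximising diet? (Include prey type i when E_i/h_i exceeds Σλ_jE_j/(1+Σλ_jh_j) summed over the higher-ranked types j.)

4

Rank by E/h (kJ/s): G 10.9, A 2.59, B 1.42, H 1.12. Include each in turn until the next type's E/h falls below the running intake rate.
Rate on top 1: 0.6158. A: 2.59 > 0.6158 → include.
Rate on top 2: 0.7869. B: 1.42 > 0.7869 → include.
Rate on top 3: 0.9693. H: 1.12 > 0.9693 → include.
Optimal diet: G, A, B, H — 4 of 4 types.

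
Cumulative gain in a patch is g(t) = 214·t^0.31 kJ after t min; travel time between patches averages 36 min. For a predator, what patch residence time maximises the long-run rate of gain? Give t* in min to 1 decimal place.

16.2 min

Maximise g(t)/(T+t): set derivative to zero → g'(t)(T+t) = g(t).
g'(t) = 0.31·214·t^-0.69. Setting 0.31·214·t^-0.69 = 214·t^0.31/(36+t) gives 0.31(36+t) = t, so 0.69·t = 0.31×36.
t* = 0.31×36/0.69 = 16.17 min.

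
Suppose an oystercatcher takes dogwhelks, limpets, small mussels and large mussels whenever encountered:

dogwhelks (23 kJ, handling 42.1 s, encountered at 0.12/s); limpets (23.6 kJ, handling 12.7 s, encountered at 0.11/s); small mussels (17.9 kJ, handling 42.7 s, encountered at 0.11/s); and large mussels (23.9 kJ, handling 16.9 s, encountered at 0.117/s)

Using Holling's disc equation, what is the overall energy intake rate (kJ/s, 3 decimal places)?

Energy encountered per unit search time: 0.12×23 + 0.11×23.6 + 0.11×17.9 + 0.117×23.9 = 10.12 kJ/s.
Handling time per unit search time: 0.12×42.1 + 0.11×12.7 + 0.11×42.7 + 0.117×16.9 = 13.12.
Rate = 10.12/(1 + 13.12) = 0.7166 kJ/s.

0.717 kJ/s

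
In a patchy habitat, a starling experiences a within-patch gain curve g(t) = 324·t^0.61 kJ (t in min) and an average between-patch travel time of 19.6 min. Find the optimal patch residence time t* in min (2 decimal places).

Optimal t* satisfies g'(t*) = g(t*)/(T + t*).
g'(t) = 0.61·324·t^-0.39. Setting 0.61·324·t^-0.39 = 324·t^0.61/(19.6+t) gives 0.61(19.6+t) = t, so 0.39·t = 0.61×19.6.
t* = 0.61×19.6/0.39 = 30.66 min.

30.66 min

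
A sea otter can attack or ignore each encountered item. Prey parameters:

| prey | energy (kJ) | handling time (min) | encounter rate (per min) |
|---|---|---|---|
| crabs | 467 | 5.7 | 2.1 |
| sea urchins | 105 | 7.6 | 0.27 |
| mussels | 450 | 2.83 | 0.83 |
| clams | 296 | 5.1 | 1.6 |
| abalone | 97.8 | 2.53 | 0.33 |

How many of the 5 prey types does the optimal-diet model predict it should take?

1

Profitabilities (E/h, kJ/min): mussels 159, crabs 81.9, clams 58, abalone 38.7, sea urchins 13.8. Add prey in this order while the next type's profitability exceeds the intake rate on those already taken.
Rate on top 1: 111.5. crabs: 81.9 < 111.5 → exclude; stop.
Optimal diet: mussels — 1 of 5 types.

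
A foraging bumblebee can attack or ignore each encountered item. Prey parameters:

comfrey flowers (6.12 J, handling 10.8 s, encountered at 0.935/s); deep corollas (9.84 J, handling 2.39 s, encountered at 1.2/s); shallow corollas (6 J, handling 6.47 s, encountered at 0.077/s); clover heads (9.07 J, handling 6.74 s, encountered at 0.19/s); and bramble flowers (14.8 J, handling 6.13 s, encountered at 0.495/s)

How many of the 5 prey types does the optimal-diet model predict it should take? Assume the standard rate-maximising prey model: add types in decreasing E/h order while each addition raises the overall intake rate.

1

Profitabilities (E/h, J/s): deep corollas 4.12, bramble flowers 2.41, clover heads 1.35, shallow corollas 0.927, comfrey flowers 0.567. Add prey in this order while the next type's profitability exceeds the intake rate on those already taken.
Rate on top 1: 3.053. bramble flowers: 2.41 < 3.053 → exclude; stop.
Optimal diet: deep corollas — 1 of 5 types.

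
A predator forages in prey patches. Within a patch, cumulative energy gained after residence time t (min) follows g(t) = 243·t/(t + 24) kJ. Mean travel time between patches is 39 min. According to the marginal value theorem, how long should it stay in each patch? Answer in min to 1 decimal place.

By the marginal value theorem, leave when the instantaneous gain rate g'(t) equals the habitat-wide average g(t)/(T + t).
g'(t) = 243·24/(t + 24)². Setting 243·24/(t+24)² = 243t/[(t+24)(39+t)] gives 24(39+t) = t(t+24), so t² = 24×39 = 936.
t* = √936 = 30.59 min.

30.6 min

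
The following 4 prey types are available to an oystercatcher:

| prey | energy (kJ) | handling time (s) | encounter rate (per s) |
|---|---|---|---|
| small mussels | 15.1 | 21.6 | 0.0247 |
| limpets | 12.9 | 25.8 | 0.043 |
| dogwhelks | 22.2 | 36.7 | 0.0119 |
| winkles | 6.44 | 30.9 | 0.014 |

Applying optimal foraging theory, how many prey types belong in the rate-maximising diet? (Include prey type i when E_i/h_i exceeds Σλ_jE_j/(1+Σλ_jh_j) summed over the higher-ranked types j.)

3

Rank by E/h (kJ/s): small mussels 0.699, dogwhelks 0.605, limpets 0.5, winkles 0.208. Include each in turn until the next type's E/h falls below the running intake rate.
Rate on top 1: 0.2432. dogwhelks: 0.605 > 0.2432 → include.
Rate on top 2: 0.3234. limpets: 0.5 > 0.3234 → include.
Rate on top 3: 0.387. winkles: 0.208 < 0.387 → exclude; stop.
Optimal diet: small mussels, dogwhelks, limpets — 3 of 4 types.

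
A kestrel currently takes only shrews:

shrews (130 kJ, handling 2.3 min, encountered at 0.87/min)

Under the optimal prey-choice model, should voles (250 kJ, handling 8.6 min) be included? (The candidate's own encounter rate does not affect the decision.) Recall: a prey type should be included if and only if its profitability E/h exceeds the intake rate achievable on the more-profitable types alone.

No

Current rate: (0.87×130)/(1 + 0.87×2.3) = 37.69 kJ/min.
Profitability of voles: 250/8.6 = 29.07 kJ/min.
29.07 < 37.69, so adding voles would lower the average — exclude it.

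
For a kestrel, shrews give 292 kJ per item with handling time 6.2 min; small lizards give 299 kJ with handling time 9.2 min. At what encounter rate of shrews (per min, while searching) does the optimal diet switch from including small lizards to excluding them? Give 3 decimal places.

The zero-one rule: include small lizards iff E₂/h₂ > λE₁/(1+λh₁). Equality gives the switch point.
λE₁h₂ = E₂ + λE₂h₁ ⇒ λ = E₂/(E₁h₂ − E₂h₁) = 299/(2686 − 1854) = 0.3591 per min.

0.359 per min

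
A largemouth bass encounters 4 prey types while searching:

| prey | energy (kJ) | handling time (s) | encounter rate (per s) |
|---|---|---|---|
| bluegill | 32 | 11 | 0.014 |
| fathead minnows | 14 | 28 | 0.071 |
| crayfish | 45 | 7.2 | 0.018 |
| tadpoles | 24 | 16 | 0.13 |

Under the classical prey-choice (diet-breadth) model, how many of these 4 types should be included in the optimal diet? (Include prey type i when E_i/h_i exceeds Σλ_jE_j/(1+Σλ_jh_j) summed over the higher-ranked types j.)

E/h in descending order: crayfish 6.25, bluegill 2.91, tadpoles 1.5, fathead minnows 0.5 kJ/s. The optimal diet is the largest prefix of this list for which every included type satisfies E_i/h_i > R on the types above it.
Rate on top 1: 0.7171. bluegill: 2.91 > 0.7171 → include.
Rate on top 2: 0.9801. tadpoles: 1.5 > 0.9801 → include.
Rate on top 3: 1.302. fathead minnows: 0.5 < 1.302 → exclude; stop.
Optimal diet: crayfish, bluegill, tadpoles — 3 of 4 types.

3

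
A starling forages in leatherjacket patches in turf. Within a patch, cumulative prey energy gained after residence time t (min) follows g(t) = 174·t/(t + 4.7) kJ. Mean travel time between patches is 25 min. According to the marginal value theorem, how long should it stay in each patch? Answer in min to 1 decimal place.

By the marginal value theorem, leave when the instantaneous gain rate g'(t) equals the habitat-wide average g(t)/(T + t).
g'(t) = 174·4.7/(t + 4.7)². Setting 174·4.7/(t+4.7)² = 174t/[(t+4.7)(25+t)] gives 4.7(25+t) = t(t+4.7), so t² = 4.7×25 = 117.5.
t* = √117.5 = 10.84 min.

10.8 min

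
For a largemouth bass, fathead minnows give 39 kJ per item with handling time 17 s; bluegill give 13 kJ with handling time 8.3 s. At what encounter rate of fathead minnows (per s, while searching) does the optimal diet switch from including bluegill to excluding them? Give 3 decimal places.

At the threshold, the rate on fathead minnows alone equals the profitability of bluegill: λ·39/(1 + λ·17) = 13/8.3 = 1.566.
Rearranging, λ(39 − 1.566×17) = 1.566, so λ = 1.566/12.37 = 0.1266 per s.

0.127 per s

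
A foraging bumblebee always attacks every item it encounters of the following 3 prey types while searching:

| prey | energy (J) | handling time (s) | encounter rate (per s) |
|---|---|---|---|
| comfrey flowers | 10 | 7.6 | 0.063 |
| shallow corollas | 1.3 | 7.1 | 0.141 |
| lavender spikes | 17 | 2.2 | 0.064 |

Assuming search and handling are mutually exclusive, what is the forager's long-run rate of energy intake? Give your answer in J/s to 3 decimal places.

R = (0.063×10 + 0.141×1.3 + 0.064×17) / (1 + 0.063×7.6 + 0.141×7.1 + 0.064×2.2) = 1.901/2.621 = 0.7255 J/s.

0.725 J/s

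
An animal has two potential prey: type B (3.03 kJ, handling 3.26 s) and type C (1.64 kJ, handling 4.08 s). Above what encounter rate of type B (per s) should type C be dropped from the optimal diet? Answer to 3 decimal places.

0.234 per s

The zero-one rule: include type C iff E₂/h₂ > λE₁/(1+λh₁). Equality gives the switch point.
λE₁h₂ = E₂ + λE₂h₁ ⇒ λ = E₂/(E₁h₂ − E₂h₁) = 1.64/(12.36 − 5.346) = 0.2338 per s.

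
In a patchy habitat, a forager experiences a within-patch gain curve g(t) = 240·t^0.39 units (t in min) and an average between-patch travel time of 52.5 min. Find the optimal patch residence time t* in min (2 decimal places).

33.57 min

Optimal t* satisfies g'(t*) = g(t*)/(T + t*).
g'(t) = 0.39·240·t^-0.61. Setting 0.39·240·t^-0.61 = 240·t^0.39/(52.5+t) gives 0.39(52.5+t) = t, so 0.61·t = 0.39×52.5.
t* = 0.39×52.5/0.61 = 33.57 min.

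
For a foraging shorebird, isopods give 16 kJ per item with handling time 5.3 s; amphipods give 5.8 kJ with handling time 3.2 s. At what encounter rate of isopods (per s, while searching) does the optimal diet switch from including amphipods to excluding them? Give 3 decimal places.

0.283 per s

The zero-one rule: include amphipods iff E₂/h₂ > λE₁/(1+λh₁). Equality gives the switch point.
λE₁h₂ = E₂ + λE₂h₁ ⇒ λ = E₂/(E₁h₂ − E₂h₁) = 5.8/(51.2 − 30.74) = 0.2835 per s.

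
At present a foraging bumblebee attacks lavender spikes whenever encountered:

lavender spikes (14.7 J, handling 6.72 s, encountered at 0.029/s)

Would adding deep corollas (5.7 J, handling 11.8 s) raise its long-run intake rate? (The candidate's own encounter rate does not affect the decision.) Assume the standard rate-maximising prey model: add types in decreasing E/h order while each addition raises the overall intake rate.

Yes

On lavender spikes alone, R = ΣλE/(1+Σλh) = 0.4263/1.195 = 0.3568 J/s.
Profitability of deep corollas: 5.7/11.8 = 0.4831 J/s.
0.4831 > 0.3568, so adding deep corollas raises the average — include it.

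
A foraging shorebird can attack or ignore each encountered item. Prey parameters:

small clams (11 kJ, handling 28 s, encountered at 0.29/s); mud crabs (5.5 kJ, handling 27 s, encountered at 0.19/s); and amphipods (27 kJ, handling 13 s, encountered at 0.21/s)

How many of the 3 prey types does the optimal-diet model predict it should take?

1

Rank by E/h (kJ/s): amphipods 2.08, small clams 0.393, mud crabs 0.204. Include each in turn until the next type's E/h falls below the running intake rate.
Rate on top 1: 1.52. small clams: 0.393 < 1.52 → exclude; stop.
Optimal diet: amphipods — 1 of 3 types.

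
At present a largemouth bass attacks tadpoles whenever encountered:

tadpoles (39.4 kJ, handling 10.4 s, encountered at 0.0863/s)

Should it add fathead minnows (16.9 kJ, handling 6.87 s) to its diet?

Yes

On tadpoles alone, R = ΣλE/(1+Σλh) = 3.4/1.898 = 1.792 kJ/s.
Profitability of fathead minnows: 16.9/6.87 = 2.46 kJ/s.
Since 2.46 > R, including fathead minnows increases the long-run rate.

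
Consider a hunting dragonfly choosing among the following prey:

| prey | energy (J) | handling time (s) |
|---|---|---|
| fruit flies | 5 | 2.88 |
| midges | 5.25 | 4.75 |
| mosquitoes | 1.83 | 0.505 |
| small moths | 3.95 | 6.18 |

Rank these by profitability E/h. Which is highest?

mosquitoes

Profitability E/h (J/s): fruit flies = 5/2.88 = 1.74, midges = 5.25/4.75 = 1.11, mosquitoes = 1.83/0.505 = 3.62, small moths = 3.95/6.18 = 0.639.
Ranked: mosquitoes > fruit flies > midges > small moths.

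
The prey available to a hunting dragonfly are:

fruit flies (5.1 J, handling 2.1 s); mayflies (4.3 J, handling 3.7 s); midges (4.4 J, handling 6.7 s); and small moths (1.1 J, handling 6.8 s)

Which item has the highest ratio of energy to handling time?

In descending order of E/h:
fruit flies: 5.1/2.1 = 2.43 J/s
mayflies: 4.3/3.7 = 1.16 J/s
midges: 4.4/6.7 = 0.657 J/s
small moths: 1.1/6.8 = 0.162 J/s

fruit flies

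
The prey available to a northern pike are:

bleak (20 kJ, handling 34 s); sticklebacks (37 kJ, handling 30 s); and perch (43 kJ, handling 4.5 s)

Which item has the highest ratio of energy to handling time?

perch

In descending order of E/h:
perch: 43/4.5 = 9.56 kJ/s
sticklebacks: 37/30 = 1.23 kJ/s
bleak: 20/34 = 0.588 kJ/s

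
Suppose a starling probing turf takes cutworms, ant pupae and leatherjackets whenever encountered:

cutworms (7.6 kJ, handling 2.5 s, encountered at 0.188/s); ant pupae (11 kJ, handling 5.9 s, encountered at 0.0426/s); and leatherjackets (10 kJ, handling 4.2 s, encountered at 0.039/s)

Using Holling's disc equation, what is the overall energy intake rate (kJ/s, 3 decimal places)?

1.213 kJ/s

Energy encountered per unit search time: 0.188×7.6 + 0.0426×11 + 0.039×10 = 2.287 kJ/s.
Handling time per unit search time: 0.188×2.5 + 0.0426×5.9 + 0.039×4.2 = 0.8851.
Rate = 2.287/(1 + 0.8851) = 1.213 kJ/s.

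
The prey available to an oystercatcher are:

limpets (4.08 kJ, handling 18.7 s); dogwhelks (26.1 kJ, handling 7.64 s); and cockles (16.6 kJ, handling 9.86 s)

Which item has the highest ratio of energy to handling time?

dogwhelks

Profitability E/h (kJ/s): limpets = 4.08/18.7 = 0.218, dogwhelks = 26.1/7.64 = 3.42, cockles = 16.6/9.86 = 1.68.
Ranked: dogwhelks > cockles > limpets.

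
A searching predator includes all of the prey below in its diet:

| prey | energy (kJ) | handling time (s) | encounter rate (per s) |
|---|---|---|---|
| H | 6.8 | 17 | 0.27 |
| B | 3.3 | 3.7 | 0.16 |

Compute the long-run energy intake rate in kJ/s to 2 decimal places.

R = Σλ_iE_i / (1 + Σλ_ih_i)
Numerator: 0.27×6.8 + 0.16×3.3 = 2.364
Denominator: 1 + 0.27×17 + 0.16×3.7 = 6.182
R = 2.364/6.182 = 0.3824 kJ/s

0.38 kJ/s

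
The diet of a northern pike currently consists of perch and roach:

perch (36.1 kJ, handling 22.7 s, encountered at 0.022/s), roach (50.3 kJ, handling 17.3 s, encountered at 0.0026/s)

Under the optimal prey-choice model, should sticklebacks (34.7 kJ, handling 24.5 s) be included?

Yes

On perch and roach alone, R = ΣλE/(1+Σλh) = 0.925/1.544 = 0.5989 kJ/s.
Profitability of sticklebacks: 34.7/24.5 = 1.416 kJ/s.
Since 1.416 > R, including sticklebacks increases the long-run rate.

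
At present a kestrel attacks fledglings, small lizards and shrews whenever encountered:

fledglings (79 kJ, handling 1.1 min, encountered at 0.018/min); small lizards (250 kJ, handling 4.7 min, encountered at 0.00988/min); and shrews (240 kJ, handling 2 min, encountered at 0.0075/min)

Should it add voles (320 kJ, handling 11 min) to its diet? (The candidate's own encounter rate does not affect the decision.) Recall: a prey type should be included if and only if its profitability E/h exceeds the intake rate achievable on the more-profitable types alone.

Intake rate on the current diet: R = (0.018×79 + 0.00988×250 + 0.0075×240) / (1 + 0.018×1.1 + 0.00988×4.7 + 0.0075×2) = 5.692/1.081 = 5.264 kJ/min.
Profitability of voles: 320/11 = 29.09 kJ/min.
29.09 > 5.264, so adding voles raises the average — include it.

Yes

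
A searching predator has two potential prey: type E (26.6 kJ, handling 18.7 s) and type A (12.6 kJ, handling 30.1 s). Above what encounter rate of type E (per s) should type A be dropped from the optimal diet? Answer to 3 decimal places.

At the threshold, the rate on type E alone equals the profitability of type A: λ·26.6/(1 + λ·18.7) = 12.6/30.1 = 0.4186.
Rearranging, λ(26.6 − 0.4186×18.7) = 0.4186, so λ = 0.4186/18.77 = 0.0223 per s.

0.022 per s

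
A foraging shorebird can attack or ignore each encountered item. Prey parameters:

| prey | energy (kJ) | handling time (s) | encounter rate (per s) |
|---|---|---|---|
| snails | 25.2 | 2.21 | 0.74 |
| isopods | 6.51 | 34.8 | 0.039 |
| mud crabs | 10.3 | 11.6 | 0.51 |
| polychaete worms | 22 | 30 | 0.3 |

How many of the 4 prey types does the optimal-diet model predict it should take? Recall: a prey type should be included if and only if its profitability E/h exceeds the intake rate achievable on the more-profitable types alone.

Profitabilities (E/h, kJ/s): snails 11.4, mud crabs 0.888, polychaete worms 0.733, isopods 0.187. Add prey in this order while the next type's profitability exceeds the intake rate on those already taken.
Rate on top 1: 7.076. mud crabs: 0.888 < 7.076 → exclude; stop.
Optimal diet: snails — 1 of 4 types.

1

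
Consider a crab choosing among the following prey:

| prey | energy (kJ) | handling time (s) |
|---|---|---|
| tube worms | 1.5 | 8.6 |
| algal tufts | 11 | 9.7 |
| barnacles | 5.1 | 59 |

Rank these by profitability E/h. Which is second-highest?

In descending order of E/h:
algal tufts: 11/9.7 = 1.13 kJ/s
tube worms: 1.5/8.6 = 0.174 kJ/s
barnacles: 5.1/59 = 0.0864 kJ/s

tube worms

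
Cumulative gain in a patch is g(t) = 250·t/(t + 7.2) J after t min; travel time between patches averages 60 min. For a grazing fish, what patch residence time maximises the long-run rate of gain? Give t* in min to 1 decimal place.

Optimal t* satisfies g'(t*) = g(t*)/(T + t*).
g'(t) = 250·7.2/(t + 7.2)². Setting 250·7.2/(t+7.2)² = 250t/[(t+7.2)(60+t)] gives 7.2(60+t) = t(t+7.2), so t² = 7.2×60 = 432.
t* = √432 = 20.78 min.

20.8 min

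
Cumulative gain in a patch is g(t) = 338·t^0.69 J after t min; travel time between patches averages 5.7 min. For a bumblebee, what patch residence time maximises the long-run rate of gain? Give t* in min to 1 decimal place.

12.7 min

By the marginal value theorem, leave when the instantaneous gain rate g'(t) equals the habitat-wide average g(t)/(T + t).
g'(t) = 0.69·338·t^-0.31. Setting 0.69·338·t^-0.31 = 338·t^0.69/(5.7+t) gives 0.69(5.7+t) = t, so 0.31·t = 0.69×5.7.
t* = 0.69×5.7/0.31 = 12.69 min.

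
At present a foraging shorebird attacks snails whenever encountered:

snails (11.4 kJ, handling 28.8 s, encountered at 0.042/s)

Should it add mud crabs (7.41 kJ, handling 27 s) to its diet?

On snails alone, R = ΣλE/(1+Σλh) = 0.4788/2.21 = 0.2167 kJ/s.
mud crabs: E/h = 7.41/27 = 0.2744 kJ/s.
0.2744 > 0.2167, so adding mud crabs raises the average — include it.

Yes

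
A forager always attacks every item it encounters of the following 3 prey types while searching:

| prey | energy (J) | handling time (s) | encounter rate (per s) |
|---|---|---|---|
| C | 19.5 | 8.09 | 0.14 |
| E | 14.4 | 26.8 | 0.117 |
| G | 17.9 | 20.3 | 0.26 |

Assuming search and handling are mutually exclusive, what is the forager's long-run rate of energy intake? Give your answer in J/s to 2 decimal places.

0.86 J/s

R = Σλ_iE_i / (1 + Σλ_ih_i)
Numerator: 0.14×19.5 + 0.117×14.4 + 0.26×17.9 = 9.069
Denominator: 1 + 0.14×8.09 + 0.117×26.8 + 0.26×20.3 = 10.55
R = 9.069/10.55 = 0.8599 J/s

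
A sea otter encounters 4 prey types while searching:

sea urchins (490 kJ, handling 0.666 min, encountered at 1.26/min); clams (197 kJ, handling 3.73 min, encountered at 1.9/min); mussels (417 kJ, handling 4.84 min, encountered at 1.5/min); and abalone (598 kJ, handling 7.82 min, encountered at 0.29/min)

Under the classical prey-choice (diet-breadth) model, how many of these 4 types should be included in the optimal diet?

E/h in descending order: sea urchins 736, mussels 86.2, abalone 76.5, clams 52.8 kJ/min. The optimal diet is the largest prefix of this list for which every included type satisfies E_i/h_i > R on the types above it.
Rate on top 1: 335.7. mussels: 86.2 < 335.7 → exclude; stop.
Optimal diet: sea urchins — 1 of 4 types.

1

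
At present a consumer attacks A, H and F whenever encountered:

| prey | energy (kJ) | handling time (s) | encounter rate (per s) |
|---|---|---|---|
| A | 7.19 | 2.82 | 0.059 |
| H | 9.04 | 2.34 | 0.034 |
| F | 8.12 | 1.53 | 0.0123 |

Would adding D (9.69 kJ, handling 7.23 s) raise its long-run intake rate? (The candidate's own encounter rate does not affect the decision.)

Intake rate on the current diet: R = (0.059×7.19 + 0.034×9.04 + 0.0123×8.12) / (1 + 0.059×2.82 + 0.034×2.34 + 0.0123×1.53) = 0.8314/1.265 = 0.6574 kJ/s.
D: E/h = 9.69/7.23 = 1.34 kJ/s.
Since 1.34 > R, including D increases the long-run rate.

Yes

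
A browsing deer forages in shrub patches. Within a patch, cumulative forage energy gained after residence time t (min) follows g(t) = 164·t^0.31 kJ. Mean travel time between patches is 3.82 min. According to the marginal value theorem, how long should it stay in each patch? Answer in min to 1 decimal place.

1.7 min

Maximise g(t)/(T+t): set derivative to zero → g'(t)(T+t) = g(t).
g'(t) = 0.31·164·t^-0.69. Setting 0.31·164·t^-0.69 = 164·t^0.31/(3.82+t) gives 0.31(3.82+t) = t, so 0.69·t = 0.31×3.82.
t* = 0.31×3.82/0.69 = 1.716 min.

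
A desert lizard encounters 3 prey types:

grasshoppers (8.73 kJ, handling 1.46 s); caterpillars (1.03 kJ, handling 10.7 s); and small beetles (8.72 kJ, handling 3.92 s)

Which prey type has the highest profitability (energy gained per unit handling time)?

In descending order of E/h:
grasshoppers: 8.73/1.46 = 5.98 kJ/s
small beetles: 8.72/3.92 = 2.22 kJ/s
caterpillars: 1.03/10.7 = 0.0963 kJ/s

grasshoppers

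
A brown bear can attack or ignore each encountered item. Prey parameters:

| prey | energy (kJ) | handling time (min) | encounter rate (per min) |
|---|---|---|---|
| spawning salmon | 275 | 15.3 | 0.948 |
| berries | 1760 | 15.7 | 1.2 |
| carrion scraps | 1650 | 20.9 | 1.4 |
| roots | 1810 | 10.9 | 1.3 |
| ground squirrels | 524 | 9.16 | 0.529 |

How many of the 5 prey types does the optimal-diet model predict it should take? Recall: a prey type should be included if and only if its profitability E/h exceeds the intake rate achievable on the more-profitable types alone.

Profitabilities (E/h, kJ/min): roots 166, berries 112, carrion scraps 78.9, ground squirrels 57.2, spawning salmon 18. Add prey in this order while the next type's profitability exceeds the intake rate on those already taken.
Rate on top 1: 155.1. berries: 112 < 155.1 → exclude; stop.
Optimal diet: roots — 1 of 5 types.

1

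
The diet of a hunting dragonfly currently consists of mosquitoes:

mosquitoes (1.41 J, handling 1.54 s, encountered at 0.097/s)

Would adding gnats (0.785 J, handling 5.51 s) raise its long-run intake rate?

Yes

Current rate: (0.097×1.41)/(1 + 0.097×1.54) = 0.119 J/s.
Profitability of gnats: 0.785/5.51 = 0.1425 J/s.
0.1425 > 0.119, so adding gnats raises the average — include it.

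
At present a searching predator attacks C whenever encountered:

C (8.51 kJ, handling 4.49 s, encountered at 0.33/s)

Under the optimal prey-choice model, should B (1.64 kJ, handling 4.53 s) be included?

Current rate: (0.33×8.51)/(1 + 0.33×4.49) = 1.132 kJ/s.
B: E/h = 1.64/4.53 = 0.362 kJ/s.
0.362 < 1.132, so adding B would lower the average — exclude it.

No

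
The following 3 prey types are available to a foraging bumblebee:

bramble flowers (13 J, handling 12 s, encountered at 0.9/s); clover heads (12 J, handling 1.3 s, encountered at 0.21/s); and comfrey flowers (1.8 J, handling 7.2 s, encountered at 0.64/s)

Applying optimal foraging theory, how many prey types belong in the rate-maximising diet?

E/h in descending order: clover heads 9.23, bramble flowers 1.08, comfrey flowers 0.25 J/s. The optimal diet is the largest prefix of this list for which every included type satisfies E_i/h_i > R on the types above it.
Rate on top 1: 1.98. bramble flowers: 1.08 < 1.98 → exclude; stop.
Optimal diet: clover heads — 1 of 3 types.

1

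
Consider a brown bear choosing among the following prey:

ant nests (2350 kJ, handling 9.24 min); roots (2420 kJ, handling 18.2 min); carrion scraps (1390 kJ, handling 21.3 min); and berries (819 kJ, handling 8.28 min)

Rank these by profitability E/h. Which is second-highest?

In descending order of E/h:
ant nests: 2350/9.24 = 254 kJ/min
roots: 2420/18.2 = 133 kJ/min
berries: 819/8.28 = 98.9 kJ/min
carrion scraps: 1390/21.3 = 65.3 kJ/min

roots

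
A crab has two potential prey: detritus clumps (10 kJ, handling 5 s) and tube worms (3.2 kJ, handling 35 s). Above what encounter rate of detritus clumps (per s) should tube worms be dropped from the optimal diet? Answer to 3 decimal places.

The zero-one rule: include tube worms iff E₂/h₂ > λE₁/(1+λh₁). Equality gives the switch point.
λE₁h₂ = E₂ + λE₂h₁ ⇒ λ = E₂/(E₁h₂ − E₂h₁) = 3.2/(350 − 16) = 0.009581 per s.

0.010 per s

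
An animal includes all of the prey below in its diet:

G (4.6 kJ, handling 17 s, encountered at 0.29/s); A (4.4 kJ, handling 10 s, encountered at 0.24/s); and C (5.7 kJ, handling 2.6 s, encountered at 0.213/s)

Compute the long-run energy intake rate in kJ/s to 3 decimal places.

R = (0.29×4.6 + 0.24×4.4 + 0.213×5.7) / (1 + 0.29×17 + 0.24×10 + 0.213×2.6) = 3.604/8.884 = 0.4057 kJ/s.

0.406 kJ/s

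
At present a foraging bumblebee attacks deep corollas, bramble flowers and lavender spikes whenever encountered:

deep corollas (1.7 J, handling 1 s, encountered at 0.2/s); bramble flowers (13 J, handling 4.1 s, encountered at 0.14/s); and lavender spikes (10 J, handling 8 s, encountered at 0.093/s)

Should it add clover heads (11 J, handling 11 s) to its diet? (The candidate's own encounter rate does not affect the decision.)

Current rate: (0.2×1.7 + 0.14×13 + 0.093×10)/(1 + 0.2×1 + 0.14×4.1 + 0.093×8) = 1.227 J/s.
Profitability of clover heads: 11/11 = 1 J/s.
Since 1 < R, time spent handling clover heads is better spent searching.

No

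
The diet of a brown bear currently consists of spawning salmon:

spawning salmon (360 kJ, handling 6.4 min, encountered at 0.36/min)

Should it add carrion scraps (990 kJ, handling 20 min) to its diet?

Current rate: (0.36×360)/(1 + 0.36×6.4) = 39.23 kJ/min.
Profitability of carrion scraps: 990/20 = 49.5 kJ/min.
Since 49.5 > R, including carrion scraps increases the long-run rate.

Yes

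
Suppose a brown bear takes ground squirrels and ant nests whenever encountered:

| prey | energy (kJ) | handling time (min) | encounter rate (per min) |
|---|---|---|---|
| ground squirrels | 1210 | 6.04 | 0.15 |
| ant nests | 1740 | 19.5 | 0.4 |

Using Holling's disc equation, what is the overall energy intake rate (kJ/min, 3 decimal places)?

Energy encountered per unit search time: 0.15×1210 + 0.4×1740 = 877.5 kJ/min.
Handling time per unit search time: 0.15×6.04 + 0.4×19.5 = 8.706.
Rate = 877.5/(1 + 8.706) = 90.41 kJ/min.

90.408 kJ/min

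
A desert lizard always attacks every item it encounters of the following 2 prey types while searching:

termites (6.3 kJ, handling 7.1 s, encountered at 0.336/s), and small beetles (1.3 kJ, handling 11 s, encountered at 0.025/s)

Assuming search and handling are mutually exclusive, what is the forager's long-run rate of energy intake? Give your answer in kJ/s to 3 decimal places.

0.587 kJ/s

R = (0.336×6.3 + 0.025×1.3) / (1 + 0.336×7.1 + 0.025×11) = 2.149/3.661 = 0.5871 kJ/s.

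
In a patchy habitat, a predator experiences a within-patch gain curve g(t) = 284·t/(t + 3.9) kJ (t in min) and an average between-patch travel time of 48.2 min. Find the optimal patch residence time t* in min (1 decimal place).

By the marginal value theorem, leave when the instantaneous gain rate g'(t) equals the habitat-wide average g(t)/(T + t).
g'(t) = 284·3.9/(t + 3.9)². Setting 284·3.9/(t+3.9)² = 284t/[(t+3.9)(48.2+t)] gives 3.9(48.2+t) = t(t+3.9), so t² = 3.9×48.2 = 188.
t* = √188 = 13.71 min.

13.7 min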